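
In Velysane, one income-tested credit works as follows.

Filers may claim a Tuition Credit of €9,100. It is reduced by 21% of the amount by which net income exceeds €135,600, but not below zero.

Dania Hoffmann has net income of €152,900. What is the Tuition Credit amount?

€5,467

Tuition Credit: 21% of the €17,300 excess over €135,600 is €3,633; credit = €9,100 − €3,633 = €5,467.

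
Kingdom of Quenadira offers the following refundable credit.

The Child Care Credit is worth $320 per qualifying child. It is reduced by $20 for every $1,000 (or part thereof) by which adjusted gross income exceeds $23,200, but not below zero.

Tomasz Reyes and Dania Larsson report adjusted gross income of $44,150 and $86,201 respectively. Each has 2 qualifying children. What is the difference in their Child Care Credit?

Tomasz ($44,150): Child Care Credit: base = 2 × $320 = $640. income exceeds $23,200 by $20,950, which is 21 full-or-partial $1,000 increments; reduction = 21 × $20 = $420, leaving $220.
Dania ($86,201): Child Care Credit: base = 2 × $320 = $640. income exceeds $23,200 by $63,001 → 64 increments × $20 = $1,280 ≥ base, so the credit is $0.
Difference: |$220 − $0| = $220.

$220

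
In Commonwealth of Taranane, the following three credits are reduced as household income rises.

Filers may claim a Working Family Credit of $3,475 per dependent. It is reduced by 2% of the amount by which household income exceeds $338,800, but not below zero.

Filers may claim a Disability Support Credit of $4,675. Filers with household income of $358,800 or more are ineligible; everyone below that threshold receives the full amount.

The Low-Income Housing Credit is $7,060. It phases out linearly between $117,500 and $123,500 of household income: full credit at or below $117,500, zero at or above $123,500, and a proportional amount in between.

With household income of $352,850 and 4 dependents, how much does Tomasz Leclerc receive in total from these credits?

Working Family Credit: base = 4 × $3,475 = $13,900. 2% of the $14,050 excess over $338,800 is $281; credit = $13,900 − $281 = $13,619.
Disability Support Credit: $352,850 is below the $358,800 cutoff, so the full $4,675 applies.
Low-Income Housing Credit: $352,850 is at or above $123,500, so the credit is $0.
Total: $13,619 + $4,675 + $0 = $18,294.

$18,294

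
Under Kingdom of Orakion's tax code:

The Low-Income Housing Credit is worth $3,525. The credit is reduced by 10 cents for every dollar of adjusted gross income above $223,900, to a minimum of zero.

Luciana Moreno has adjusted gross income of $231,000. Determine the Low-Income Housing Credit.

Low-Income Housing Credit: 10% of the $7,100 excess over $223,900 is $710; credit = $3,525 − $710 = $2,815.

$2,815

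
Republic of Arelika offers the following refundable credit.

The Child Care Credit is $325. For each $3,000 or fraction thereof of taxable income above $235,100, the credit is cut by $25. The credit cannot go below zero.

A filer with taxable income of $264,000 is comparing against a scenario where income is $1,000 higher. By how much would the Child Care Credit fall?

At $264,000 — income exceeds $235,100 by $28,900, which is 10 full-or-partial $3,000 increments; reduction = 10 × $25 = $250, leaving $75.
At $265,000 — income exceeds $235,100 by $29,900, which is 10 full-or-partial $3,000 increments; reduction = 10 × $25 = $250, leaving $75.
Lost: $75 − $75 = $0.

$0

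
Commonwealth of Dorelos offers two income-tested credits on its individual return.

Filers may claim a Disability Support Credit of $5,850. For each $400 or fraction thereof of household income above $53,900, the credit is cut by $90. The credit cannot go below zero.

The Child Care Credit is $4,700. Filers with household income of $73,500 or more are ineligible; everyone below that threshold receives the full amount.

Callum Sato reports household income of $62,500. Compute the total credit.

Disability Support Credit: income exceeds $53,900 by $8,600, which is 22 full-or-partial $400 increments; reduction = 22 × $90 = $1,980, leaving $3,870.
Child Care Credit: $62,500 is below the $73,500 cutoff, so the full $4,700 applies.
Total: $3,870 + $4,700 = $8,570.

$8,570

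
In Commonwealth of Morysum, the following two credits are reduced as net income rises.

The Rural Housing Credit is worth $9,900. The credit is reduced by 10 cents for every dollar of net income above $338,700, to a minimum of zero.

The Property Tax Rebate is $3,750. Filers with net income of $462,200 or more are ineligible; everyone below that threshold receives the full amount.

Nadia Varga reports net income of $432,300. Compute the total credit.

$4,290

Rural Housing Credit: 10% of the $93,600 excess over $338,700 is $9,360; credit = $9,900 − $9,360 = $540.
Property Tax Rebate: $432,300 is below the $462,200 cutoff, so the full $3,750 applies.
Total: $540 + $3,750 = $4,290.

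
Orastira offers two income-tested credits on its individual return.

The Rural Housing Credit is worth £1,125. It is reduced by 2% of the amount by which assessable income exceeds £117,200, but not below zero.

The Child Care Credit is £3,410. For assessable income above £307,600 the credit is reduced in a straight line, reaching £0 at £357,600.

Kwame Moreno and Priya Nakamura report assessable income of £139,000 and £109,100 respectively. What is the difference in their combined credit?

£436

Kwame (£139,000): Rural Housing Credit: 2% of the £21,800 excess over £117,200 is £436; credit = £1,125 − £436 = £689. Child Care Credit: £139,000 is at or below the £307,600 threshold, so the full £3,410 applies. total £689 + £3,410 = £4,099
Priya (£109,100): Rural Housing Credit: £109,100 is at or below the £117,200 threshold, so the full £1,125 applies. Child Care Credit: £109,100 is at or below the £307,600 threshold, so the full £3,410 applies. total £1,125 + £3,410 = £4,535
Difference: |£4,099 − £4,535| = £436.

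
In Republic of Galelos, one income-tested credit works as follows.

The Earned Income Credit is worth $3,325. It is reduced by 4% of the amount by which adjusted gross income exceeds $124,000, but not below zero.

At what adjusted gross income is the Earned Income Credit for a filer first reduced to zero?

$207,125

The credit falls by 4% of each dollar above $124,000, so it reaches zero when the excess is $3,325 / 4% = $83,125: income = $124,000 + $83,125 = $207,125.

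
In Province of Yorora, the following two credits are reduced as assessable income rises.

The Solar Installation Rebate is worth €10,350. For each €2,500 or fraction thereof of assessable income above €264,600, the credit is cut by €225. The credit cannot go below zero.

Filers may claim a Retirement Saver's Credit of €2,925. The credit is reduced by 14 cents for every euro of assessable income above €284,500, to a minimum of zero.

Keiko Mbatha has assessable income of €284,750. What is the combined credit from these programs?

Solar Installation Rebate: income exceeds €264,600 by €20,150, which is 9 full-or-partial €2,500 increments; reduction = 9 × €225 = €2,025, leaving €8,325.
Retirement Saver's Credit: 14% of the €250 excess over €284,500 is €35; credit = €2,925 − €35 = €2,890.
Total: €8,325 + €2,890 = €11,215.

€11,215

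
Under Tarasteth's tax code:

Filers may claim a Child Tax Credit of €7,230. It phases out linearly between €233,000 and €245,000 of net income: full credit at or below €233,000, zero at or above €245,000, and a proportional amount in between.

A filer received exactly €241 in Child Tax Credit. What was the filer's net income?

€241 is 241/7,230 of the full €7,230, so 6,989/7,230 of the €12,000 range has been used: income = €233,000 + €12,000 × 6,989/7,230 = €244,600.

€244,600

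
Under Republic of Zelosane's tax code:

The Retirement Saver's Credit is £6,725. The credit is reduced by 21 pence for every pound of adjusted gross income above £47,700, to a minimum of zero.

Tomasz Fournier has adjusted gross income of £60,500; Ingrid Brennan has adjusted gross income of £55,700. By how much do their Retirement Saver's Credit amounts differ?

£1,008

Tomasz (£60,500): Retirement Saver's Credit: 21% of the £12,800 excess over £47,700 is £2,688; credit = £6,725 − £2,688 = £4,037.
Ingrid (£55,700): Retirement Saver's Credit: 21% of the £8,000 excess over £47,700 is £1,680; credit = £6,725 − £1,680 = £5,045.
Difference: |£4,037 − £5,045| = £1,008.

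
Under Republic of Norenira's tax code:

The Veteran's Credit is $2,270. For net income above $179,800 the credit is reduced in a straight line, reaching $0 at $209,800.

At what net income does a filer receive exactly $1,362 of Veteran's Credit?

$191,800

$1,362 is 1,362/2,270 of the full $2,270, so 908/2,270 of the $30,000 range has been used: income = $179,800 + $30,000 × 908/2,270 = $191,800.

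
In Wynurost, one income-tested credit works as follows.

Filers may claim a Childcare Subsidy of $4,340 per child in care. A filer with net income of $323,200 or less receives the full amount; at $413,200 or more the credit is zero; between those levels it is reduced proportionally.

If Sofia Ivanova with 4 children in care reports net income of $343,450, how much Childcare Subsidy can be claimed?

Childcare Subsidy: base = 4 × $4,340 = $17,360. $343,450 is $20,250 into a $90,000 phase-out range, leaving 69,750/90,000 of the credit: $17,360 × 69,750/90,000 = $13,454.

$13,454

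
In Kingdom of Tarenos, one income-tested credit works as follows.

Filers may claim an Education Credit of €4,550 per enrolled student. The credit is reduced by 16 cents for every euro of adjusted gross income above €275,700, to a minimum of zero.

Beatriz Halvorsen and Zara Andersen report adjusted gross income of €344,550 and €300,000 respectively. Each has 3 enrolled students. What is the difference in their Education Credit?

Beatriz (€344,550): Education Credit: base = 3 × €4,550 = €13,650. 16% of the €68,850 excess over €275,700 is €11,016; credit = €13,650 − €11,016 = €2,634.
Zara (€300,000): Education Credit: base = 3 × €4,550 = €13,650. 16% of the €24,300 excess over €275,700 is €3,888; credit = €13,650 − €3,888 = €9,762.
Difference: |€2,634 − €9,762| = €7,128.

€7,128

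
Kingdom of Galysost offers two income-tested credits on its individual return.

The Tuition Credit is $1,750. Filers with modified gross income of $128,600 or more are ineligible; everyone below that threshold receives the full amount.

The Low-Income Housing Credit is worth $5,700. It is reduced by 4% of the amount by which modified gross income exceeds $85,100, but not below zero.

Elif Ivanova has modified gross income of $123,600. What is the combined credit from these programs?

Tuition Credit: $123,600 is below the $128,600 cutoff, so the full $1,750 applies.
Low-Income Housing Credit: 4% of the $38,500 excess over $85,100 is $1,540; credit = $5,700 − $1,540 = $4,160.
Total: $1,750 + $4,160 = $5,910.

$5,910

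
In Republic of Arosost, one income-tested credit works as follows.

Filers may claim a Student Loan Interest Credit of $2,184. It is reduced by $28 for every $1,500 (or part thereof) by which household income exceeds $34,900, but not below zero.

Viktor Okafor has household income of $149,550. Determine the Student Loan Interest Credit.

$28

Student Loan Interest Credit: income exceeds $34,900 by $114,650, which is 77 full-or-partial $1,500 increments; reduction = 77 × $28 = $2,156, leaving $28.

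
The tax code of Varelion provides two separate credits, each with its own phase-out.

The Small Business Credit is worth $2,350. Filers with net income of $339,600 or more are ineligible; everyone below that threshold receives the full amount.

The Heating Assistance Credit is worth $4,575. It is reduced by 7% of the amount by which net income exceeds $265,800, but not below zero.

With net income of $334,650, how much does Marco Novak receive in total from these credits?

$2,350

Small Business Credit: $334,650 is below the $339,600 cutoff, so the full $2,350 applies.
Heating Assistance Credit: 7% of the $68,850 excess over $265,800 is $4,819.50 ≥ base, so the credit is $0.
Total: $2,350 + $0 = $2,350.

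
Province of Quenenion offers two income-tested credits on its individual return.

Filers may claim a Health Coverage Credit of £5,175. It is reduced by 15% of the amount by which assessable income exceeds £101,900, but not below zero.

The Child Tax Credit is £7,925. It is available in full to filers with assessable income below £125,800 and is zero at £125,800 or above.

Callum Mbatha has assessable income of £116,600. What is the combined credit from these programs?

£10,895

Health Coverage Credit: 15% of the £14,700 excess over £101,900 is £2,205; credit = £5,175 − £2,205 = £2,970.
Child Tax Credit: £116,600 is below the £125,800 cutoff, so the full £7,925 applies.
Total: £2,970 + £7,925 = £10,895.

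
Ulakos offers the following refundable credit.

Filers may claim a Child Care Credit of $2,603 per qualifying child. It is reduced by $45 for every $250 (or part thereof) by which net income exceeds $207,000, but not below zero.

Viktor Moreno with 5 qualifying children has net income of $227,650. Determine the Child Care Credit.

$9,280

Child Care Credit: base = 5 × $2,603 = $13,015. income exceeds $207,000 by $20,650, which is 83 full-or-partial $250 increments; reduction = 83 × $45 = $3,735, leaving $9,280.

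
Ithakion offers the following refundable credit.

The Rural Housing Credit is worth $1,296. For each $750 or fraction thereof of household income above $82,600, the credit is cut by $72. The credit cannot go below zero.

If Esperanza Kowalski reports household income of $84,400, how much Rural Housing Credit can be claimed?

Rural Housing Credit: income exceeds $82,600 by $1,800, which is 3 full-or-partial $750 increments; reduction = 3 × $72 = $216, leaving $1,080.

$1,080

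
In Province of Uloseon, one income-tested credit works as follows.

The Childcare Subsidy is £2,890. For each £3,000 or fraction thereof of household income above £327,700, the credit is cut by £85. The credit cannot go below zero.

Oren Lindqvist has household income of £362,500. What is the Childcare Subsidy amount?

£1,870

Childcare Subsidy: income exceeds £327,700 by £34,800, which is 12 full-or-partial £3,000 increments; reduction = 12 × £85 = £1,020, leaving £1,870.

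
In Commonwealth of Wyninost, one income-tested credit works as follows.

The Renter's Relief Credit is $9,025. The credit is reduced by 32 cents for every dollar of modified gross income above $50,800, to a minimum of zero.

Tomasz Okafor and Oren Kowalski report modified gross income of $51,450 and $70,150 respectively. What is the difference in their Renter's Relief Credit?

$5,984

Tomasz ($51,450): Renter's Relief Credit: 32% of the $650 excess over $50,800 is $208; credit = $9,025 − $208 = $8,817.
Oren ($70,150): Renter's Relief Credit: 32% of the $19,350 excess over $50,800 is $6,192; credit = $9,025 − $6,192 = $2,833.
Difference: |$8,817 − $2,833| = $5,984.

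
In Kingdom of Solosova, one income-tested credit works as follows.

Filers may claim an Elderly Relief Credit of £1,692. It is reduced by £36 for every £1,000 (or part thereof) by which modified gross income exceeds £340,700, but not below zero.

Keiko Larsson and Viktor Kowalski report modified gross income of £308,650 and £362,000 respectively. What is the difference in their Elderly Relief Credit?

Keiko (£308,650): Elderly Relief Credit: £308,650 is at or below the £340,700 threshold, so the full £1,692 applies.
Viktor (£362,000): Elderly Relief Credit: income exceeds £340,700 by £21,300, which is 22 full-or-partial £1,000 increments; reduction = 22 × £36 = £792, leaving £900.
Difference: |£1,692 − £900| = £792.

£792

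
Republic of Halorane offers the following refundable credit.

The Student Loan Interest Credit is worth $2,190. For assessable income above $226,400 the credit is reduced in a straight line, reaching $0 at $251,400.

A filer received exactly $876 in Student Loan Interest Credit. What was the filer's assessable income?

$876 is 876/2,190 of the full $2,190, so 1,314/2,190 of the $25,000 range has been used: income = $226,400 + $25,000 × 1,314/2,190 = $241,400.

$241,400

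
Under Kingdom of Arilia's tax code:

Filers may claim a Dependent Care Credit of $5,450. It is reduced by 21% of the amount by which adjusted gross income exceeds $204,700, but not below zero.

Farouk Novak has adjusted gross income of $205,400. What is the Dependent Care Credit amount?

$5,303

Dependent Care Credit: 21% of the $700 excess over $204,700 is $147; credit = $5,450 − $147 = $5,303.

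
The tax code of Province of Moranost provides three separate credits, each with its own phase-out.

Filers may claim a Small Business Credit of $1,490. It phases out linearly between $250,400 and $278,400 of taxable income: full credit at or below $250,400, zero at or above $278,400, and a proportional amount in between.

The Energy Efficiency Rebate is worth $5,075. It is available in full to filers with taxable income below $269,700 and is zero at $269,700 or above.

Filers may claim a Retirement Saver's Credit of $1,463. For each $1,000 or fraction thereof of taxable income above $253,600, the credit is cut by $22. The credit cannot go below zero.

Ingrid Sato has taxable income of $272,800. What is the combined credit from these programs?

Small Business Credit: $272,800 is $22,400 into a $28,000 phase-out range, leaving 5,600/28,000 of the credit: $1,490 × 5,600/28,000 = $298.
Energy Efficiency Rebate: $272,800 meets or exceeds the $269,700 cutoff, so the credit is $0.
Retirement Saver's Credit: income exceeds $253,600 by $19,200, which is 20 full-or-partial $1,000 increments; reduction = 20 × $22 = $440, leaving $1,023.
Total: $298 + $0 + $1,023 = $1,321.

$1,321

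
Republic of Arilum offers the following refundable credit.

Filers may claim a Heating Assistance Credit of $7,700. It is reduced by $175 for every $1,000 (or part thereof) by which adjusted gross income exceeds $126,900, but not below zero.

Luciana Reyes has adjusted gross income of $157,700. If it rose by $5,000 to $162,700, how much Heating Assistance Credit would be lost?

$875

At $157,700 — income exceeds $126,900 by $30,800, which is 31 full-or-partial $1,000 increments; reduction = 31 × $175 = $5,425, leaving $2,275.
At $162,700 — income exceeds $126,900 by $35,800, which is 36 full-or-partial $1,000 increments; reduction = 36 × $175 = $6,300, leaving $1,400.
Lost: $2,275 − $1,400 = $875.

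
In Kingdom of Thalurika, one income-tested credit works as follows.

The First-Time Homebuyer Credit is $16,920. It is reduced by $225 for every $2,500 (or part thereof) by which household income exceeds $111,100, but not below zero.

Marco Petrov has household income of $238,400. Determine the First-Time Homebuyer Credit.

First-Time Homebuyer Credit: income exceeds $111,100 by $127,300, which is 51 full-or-partial $2,500 increments; reduction = 51 × $225 = $11,475, leaving $5,445.

$5,445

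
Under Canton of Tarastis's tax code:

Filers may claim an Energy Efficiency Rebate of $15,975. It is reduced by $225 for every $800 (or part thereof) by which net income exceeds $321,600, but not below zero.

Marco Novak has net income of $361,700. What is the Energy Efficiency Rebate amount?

$4,500

Energy Efficiency Rebate: income exceeds $321,600 by $40,100, which is 51 full-or-partial $800 increments; reduction = 51 × $225 = $11,475, leaving $4,500.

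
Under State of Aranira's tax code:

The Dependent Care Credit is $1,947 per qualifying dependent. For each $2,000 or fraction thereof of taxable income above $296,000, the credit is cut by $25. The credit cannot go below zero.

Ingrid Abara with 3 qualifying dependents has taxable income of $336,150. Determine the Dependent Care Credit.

Dependent Care Credit: base = 3 × $1,947 = $5,841. income exceeds $296,000 by $40,150, which is 21 full-or-partial $2,000 increments; reduction = 21 × $25 = $525, leaving $5,316.

$5,316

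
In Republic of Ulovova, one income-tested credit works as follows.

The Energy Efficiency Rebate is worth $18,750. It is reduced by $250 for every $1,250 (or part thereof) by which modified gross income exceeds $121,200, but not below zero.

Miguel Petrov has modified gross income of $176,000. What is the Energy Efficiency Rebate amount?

$7,750

Energy Efficiency Rebate: income exceeds $121,200 by $54,800, which is 44 full-or-partial $1,250 increments; reduction = 44 × $250 = $11,000, leaving $7,750.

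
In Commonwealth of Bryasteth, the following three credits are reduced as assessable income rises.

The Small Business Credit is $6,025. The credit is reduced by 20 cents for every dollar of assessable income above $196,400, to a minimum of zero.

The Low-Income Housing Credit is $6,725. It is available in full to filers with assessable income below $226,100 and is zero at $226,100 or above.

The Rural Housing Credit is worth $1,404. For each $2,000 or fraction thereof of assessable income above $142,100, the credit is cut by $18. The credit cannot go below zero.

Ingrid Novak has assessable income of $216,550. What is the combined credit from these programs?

$9,440

Small Business Credit: 20% of the $20,150 excess over $196,400 is $4,030; credit = $6,025 − $4,030 = $1,995.
Low-Income Housing Credit: $216,550 is below the $226,100 cutoff, so the full $6,725 applies.
Rural Housing Credit: income exceeds $142,100 by $74,450, which is 38 full-or-partial $2,000 increments; reduction = 38 × $18 = $684, leaving $720.
Total: $1,995 + $6,725 + $720 = $9,440.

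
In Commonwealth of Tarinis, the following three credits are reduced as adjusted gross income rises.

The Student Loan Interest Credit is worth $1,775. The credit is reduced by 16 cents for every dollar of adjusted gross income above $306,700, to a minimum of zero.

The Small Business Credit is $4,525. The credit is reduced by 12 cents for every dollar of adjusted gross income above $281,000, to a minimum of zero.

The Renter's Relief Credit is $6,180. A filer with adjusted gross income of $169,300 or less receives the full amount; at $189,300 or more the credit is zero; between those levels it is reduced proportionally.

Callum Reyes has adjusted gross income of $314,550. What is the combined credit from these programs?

$1,018

Student Loan Interest Credit: 16% of the $7,850 excess over $306,700 is $1,256; credit = $1,775 − $1,256 = $519.
Small Business Credit: 12% of the $33,550 excess over $281,000 is $4,026; credit = $4,525 − $4,026 = $499.
Renter's Relief Credit: $314,550 is at or above $189,300, so the credit is $0.
Total: $519 + $499 + $0 = $1,018.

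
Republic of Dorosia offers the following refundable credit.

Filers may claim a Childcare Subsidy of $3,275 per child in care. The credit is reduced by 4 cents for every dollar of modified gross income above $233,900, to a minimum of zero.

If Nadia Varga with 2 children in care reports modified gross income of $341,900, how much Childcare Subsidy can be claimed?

$2,230

Childcare Subsidy: base = 2 × $3,275 = $6,550. 4% of the $108,000 excess over $233,900 is $4,320; credit = $6,550 − $4,320 = $2,230.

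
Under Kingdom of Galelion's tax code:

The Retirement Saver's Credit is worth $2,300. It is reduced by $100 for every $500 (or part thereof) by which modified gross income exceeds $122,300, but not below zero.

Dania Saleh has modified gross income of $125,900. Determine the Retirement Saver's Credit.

$1,500

Retirement Saver's Credit: income exceeds $122,300 by $3,600, which is 8 full-or-partial $500 increments; reduction = 8 × $100 = $800, leaving $1,500.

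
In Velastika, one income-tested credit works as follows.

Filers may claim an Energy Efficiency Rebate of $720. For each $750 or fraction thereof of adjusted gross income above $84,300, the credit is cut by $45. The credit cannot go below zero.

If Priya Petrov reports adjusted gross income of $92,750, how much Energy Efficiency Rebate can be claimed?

Energy Efficiency Rebate: income exceeds $84,300 by $8,450, which is 12 full-or-partial $750 increments; reduction = 12 × $45 = $540, leaving $180.

$180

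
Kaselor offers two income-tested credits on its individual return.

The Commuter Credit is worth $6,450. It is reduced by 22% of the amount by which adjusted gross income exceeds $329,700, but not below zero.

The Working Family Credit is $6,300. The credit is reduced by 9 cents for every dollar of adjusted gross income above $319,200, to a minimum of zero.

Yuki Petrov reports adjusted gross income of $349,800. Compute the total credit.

Commuter Credit: 22% of the $20,100 excess over $329,700 is $4,422; credit = $6,450 − $4,422 = $2,028.
Working Family Credit: 9% of the $30,600 excess over $319,200 is $2,754; credit = $6,300 − $2,754 = $3,546.
Total: $2,028 + $3,546 = $5,574.

$5,574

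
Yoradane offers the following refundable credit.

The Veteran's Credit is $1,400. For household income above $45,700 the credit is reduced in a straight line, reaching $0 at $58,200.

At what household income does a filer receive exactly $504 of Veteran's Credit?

$504 is 504/1,400 of the full $1,400, so 896/1,400 of the $12,500 range has been used: income = $45,700 + $12,500 × 896/1,400 = $53,700.

$53,700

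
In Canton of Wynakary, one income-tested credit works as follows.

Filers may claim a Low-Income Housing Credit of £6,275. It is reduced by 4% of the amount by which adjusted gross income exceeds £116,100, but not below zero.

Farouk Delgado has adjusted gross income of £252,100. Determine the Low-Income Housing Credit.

£835

Low-Income Housing Credit: 4% of the £136,000 excess over £116,100 is £5,440; credit = £6,275 − £5,440 = £835.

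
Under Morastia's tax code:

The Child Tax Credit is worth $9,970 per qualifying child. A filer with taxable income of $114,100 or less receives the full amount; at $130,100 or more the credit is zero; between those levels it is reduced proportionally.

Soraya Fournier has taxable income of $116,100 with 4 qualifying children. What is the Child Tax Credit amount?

Child Tax Credit: base = 4 × $9,970 = $39,880. $116,100 is $2,000 into a $16,000 phase-out range, leaving 14,000/16,000 of the credit: $39,880 × 14,000/16,000 = $34,895.

$34,895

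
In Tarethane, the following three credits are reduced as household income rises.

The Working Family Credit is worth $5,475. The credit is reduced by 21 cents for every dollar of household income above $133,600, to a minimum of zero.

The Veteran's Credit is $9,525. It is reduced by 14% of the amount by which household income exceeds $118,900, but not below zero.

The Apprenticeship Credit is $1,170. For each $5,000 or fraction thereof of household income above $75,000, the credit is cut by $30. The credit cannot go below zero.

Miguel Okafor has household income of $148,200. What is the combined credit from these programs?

$8,552

Working Family Credit: 21% of the $14,600 excess over $133,600 is $3,066; credit = $5,475 − $3,066 = $2,409.
Veteran's Credit: 14% of the $29,300 excess over $118,900 is $4,102; credit = $9,525 − $4,102 = $5,423.
Apprenticeship Credit: income exceeds $75,000 by $73,200, which is 15 full-or-partial $5,000 increments; reduction = 15 × $30 = $450, leaving $720.
Total: $2,409 + $5,423 + $720 = $8,552.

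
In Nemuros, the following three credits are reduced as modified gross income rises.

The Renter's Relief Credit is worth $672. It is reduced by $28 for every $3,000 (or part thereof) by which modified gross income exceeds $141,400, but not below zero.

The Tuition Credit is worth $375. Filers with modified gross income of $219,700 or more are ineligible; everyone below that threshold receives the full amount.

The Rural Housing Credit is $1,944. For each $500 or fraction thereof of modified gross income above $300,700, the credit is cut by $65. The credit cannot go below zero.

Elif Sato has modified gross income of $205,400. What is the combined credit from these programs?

$2,375

Renter's Relief Credit: income exceeds $141,400 by $64,000, which is 22 full-or-partial $3,000 increments; reduction = 22 × $28 = $616, leaving $56.
Tuition Credit: $205,400 is below the $219,700 cutoff, so the full $375 applies.
Rural Housing Credit: $205,400 is at or below the $300,700 threshold, so the full $1,944 applies.
Total: $56 + $375 + $1,944 = $2,375.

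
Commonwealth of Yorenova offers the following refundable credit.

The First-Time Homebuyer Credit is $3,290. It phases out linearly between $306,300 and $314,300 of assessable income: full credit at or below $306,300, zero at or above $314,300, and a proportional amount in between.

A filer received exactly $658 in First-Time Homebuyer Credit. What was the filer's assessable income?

$658 is 658/3,290 of the full $3,290, so 2,632/3,290 of the $8,000 range has been used: income = $306,300 + $8,000 × 2,632/3,290 = $312,700.

$312,700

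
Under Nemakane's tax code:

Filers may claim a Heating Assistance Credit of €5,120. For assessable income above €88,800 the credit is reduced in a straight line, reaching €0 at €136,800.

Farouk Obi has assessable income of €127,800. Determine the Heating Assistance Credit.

€960

Heating Assistance Credit: €127,800 is €39,000 into a €48,000 phase-out range, leaving 9,000/48,000 of the credit: €5,120 × 9,000/48,000 = €960.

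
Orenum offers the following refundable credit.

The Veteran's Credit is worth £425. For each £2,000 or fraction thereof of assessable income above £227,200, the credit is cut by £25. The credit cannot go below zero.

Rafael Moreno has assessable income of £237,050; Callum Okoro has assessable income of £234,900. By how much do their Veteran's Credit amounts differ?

£25

Rafael (£237,050): Veteran's Credit: income exceeds £227,200 by £9,850, which is 5 full-or-partial £2,000 increments; reduction = 5 × £25 = £125, leaving £300.
Callum (£234,900): Veteran's Credit: income exceeds £227,200 by £7,700, which is 4 full-or-partial £2,000 increments; reduction = 4 × £25 = £100, leaving £325.
Difference: |£300 − £325| = £25.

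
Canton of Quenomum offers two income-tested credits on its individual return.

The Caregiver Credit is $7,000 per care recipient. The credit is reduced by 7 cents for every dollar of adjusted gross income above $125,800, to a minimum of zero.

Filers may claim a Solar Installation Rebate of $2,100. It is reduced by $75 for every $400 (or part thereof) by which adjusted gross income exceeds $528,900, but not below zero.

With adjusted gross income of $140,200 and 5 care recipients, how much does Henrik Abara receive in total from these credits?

$36,092

Caregiver Credit: base = 5 × $7,000 = $35,000. 7% of the $14,400 excess over $125,800 is $1,008; credit = $35,000 − $1,008 = $33,992.
Solar Installation Rebate: $140,200 is at or below the $528,900 threshold, so the full $2,100 applies.
Total: $33,992 + $2,100 = $36,092.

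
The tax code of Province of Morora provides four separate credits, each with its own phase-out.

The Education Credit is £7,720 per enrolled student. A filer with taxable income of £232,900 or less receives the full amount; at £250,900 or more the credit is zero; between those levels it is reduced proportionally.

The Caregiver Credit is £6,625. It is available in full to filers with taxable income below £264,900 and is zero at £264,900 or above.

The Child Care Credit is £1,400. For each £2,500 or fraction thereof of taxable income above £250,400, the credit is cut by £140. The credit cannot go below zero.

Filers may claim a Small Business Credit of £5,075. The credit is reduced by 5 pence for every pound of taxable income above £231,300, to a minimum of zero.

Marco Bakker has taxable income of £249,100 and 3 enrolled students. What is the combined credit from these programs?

Education Credit: base = 3 × £7,720 = £23,160. £249,100 is £16,200 into a £18,000 phase-out range, leaving 1,800/18,000 of the credit: £23,160 × 1,800/18,000 = £2,316.
Caregiver Credit: £249,100 is below the £264,900 cutoff, so the full £6,625 applies.
Child Care Credit: £249,100 is at or below the £250,400 threshold, so the full £1,400 applies.
Small Business Credit: 5% of the £17,800 excess over £231,300 is £890; credit = £5,075 − £890 = £4,185.
Total: £2,316 + £6,625 + £1,400 + £4,185 = £14,526.

£14,526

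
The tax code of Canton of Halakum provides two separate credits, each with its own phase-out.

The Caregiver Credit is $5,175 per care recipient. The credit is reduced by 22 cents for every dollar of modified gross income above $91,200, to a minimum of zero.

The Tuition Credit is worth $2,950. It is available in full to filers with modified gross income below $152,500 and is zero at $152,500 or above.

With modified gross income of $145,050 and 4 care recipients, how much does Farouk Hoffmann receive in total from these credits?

Caregiver Credit: base = 4 × $5,175 = $20,700. 22% of the $53,850 excess over $91,200 is $11,847; credit = $20,700 − $11,847 = $8,853.
Tuition Credit: $145,050 is below the $152,500 cutoff, so the full $2,950 applies.
Total: $8,853 + $2,950 = $11,803.

$11,803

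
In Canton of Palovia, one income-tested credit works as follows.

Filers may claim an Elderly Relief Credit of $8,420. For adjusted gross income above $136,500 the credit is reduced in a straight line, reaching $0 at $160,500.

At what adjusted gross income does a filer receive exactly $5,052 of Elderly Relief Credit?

$146,100

$5,052 is 5,052/8,420 of the full $8,420, so 3,368/8,420 of the $24,000 range has been used: income = $136,500 + $24,000 × 3,368/8,420 = $146,100.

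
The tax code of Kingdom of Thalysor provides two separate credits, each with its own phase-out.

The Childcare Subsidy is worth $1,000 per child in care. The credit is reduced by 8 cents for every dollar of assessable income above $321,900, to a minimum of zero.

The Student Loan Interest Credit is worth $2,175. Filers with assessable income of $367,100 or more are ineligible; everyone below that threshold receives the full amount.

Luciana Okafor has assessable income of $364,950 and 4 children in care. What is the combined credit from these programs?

Childcare Subsidy: base = 4 × $1,000 = $4,000. 8% of the $43,050 excess over $321,900 is $3,444; credit = $4,000 − $3,444 = $556.
Student Loan Interest Credit: $364,950 is below the $367,100 cutoff, so the full $2,175 applies.
Total: $556 + $2,175 = $2,731.

$2,731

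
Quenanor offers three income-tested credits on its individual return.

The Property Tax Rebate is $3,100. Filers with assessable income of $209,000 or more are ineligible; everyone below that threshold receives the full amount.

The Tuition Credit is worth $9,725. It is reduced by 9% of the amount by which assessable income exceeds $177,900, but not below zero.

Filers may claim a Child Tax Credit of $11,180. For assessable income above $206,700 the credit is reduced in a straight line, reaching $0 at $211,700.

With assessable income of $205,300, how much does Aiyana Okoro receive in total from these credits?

$21,539

Property Tax Rebate: $205,300 is below the $209,000 cutoff, so the full $3,100 applies.
Tuition Credit: 9% of the $27,400 excess over $177,900 is $2,466; credit = $9,725 − $2,466 = $7,259.
Child Tax Credit: $205,300 is at or below the $206,700 threshold, so the full $11,180 applies.
Total: $3,100 + $7,259 + $11,180 = $21,539.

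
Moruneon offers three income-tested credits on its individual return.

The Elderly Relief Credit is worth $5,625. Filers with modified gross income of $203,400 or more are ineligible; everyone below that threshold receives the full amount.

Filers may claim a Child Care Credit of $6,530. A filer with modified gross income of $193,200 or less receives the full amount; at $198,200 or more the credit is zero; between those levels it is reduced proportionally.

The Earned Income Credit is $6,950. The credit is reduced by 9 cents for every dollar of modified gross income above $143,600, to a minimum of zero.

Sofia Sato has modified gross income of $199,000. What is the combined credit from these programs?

$7,589

Elderly Relief Credit: $199,000 is below the $203,400 cutoff, so the full $5,625 applies.
Child Care Credit: $199,000 is at or above $198,200, so the credit is $0.
Earned Income Credit: 9% of the $55,400 excess over $143,600 is $4,986; credit = $6,950 − $4,986 = $1,964.
Total: $5,625 + $0 + $1,964 = $7,589.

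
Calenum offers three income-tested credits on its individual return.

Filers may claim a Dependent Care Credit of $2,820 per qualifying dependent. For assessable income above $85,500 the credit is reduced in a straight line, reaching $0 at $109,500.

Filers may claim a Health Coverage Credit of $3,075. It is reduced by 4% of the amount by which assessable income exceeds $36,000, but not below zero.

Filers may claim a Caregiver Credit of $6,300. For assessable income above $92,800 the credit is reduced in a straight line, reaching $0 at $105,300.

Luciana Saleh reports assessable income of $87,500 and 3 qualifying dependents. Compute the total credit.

Dependent Care Credit: base = 3 × $2,820 = $8,460. $87,500 is $2,000 into a $24,000 phase-out range, leaving 22,000/24,000 of the credit: $8,460 × 22,000/24,000 = $7,755.
Health Coverage Credit: 4% of the $51,500 excess over $36,000 is $2,060; credit = $3,075 − $2,060 = $1,015.
Caregiver Credit: $87,500 is at or below the $92,800 threshold, so the full $6,300 applies.
Total: $7,755 + $1,015 + $6,300 = $15,070.

$15,070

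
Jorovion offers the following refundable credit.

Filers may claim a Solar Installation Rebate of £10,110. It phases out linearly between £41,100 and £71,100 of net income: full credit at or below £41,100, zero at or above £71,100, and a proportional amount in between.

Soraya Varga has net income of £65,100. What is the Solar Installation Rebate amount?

Solar Installation Rebate: £65,100 is £24,000 into a £30,000 phase-out range, leaving 6,000/30,000 of the credit: £10,110 × 6,000/30,000 = £2,022.

£2,022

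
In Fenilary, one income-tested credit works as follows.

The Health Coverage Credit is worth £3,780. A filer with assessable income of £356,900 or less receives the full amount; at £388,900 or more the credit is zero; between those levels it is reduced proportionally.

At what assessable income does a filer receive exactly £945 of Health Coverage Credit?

£945 is 945/3,780 of the full £3,780, so 2,835/3,780 of the £32,000 range has been used: income = £356,900 + £32,000 × 2,835/3,780 = £380,900.

£380,900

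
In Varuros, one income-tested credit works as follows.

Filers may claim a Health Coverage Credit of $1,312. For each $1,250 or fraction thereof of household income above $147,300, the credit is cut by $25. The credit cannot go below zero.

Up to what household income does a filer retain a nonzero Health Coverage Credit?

$212,300

After 52 increments the reduction is 52 × $25 = $1,300, leaving $12; one more increment wipes it out. Increment 52 ends at excess 52 × $1,250 = $65,000, so the highest qualifying income is $147,300 + $65,000 = $212,300.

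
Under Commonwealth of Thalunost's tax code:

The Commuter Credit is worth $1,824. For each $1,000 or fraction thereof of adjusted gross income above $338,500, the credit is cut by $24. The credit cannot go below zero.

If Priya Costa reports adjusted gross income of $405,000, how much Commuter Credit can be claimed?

Commuter Credit: income exceeds $338,500 by $66,500, which is 67 full-or-partial $1,000 increments; reduction = 67 × $24 = $1,608, leaving $216.

$216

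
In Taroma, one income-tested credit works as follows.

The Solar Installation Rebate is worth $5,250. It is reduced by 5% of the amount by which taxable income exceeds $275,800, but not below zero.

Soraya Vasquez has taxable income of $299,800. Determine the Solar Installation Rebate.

Solar Installation Rebate: 5% of the $24,000 excess over $275,800 is $1,200; credit = $5,250 − $1,200 = $4,050.

$4,050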